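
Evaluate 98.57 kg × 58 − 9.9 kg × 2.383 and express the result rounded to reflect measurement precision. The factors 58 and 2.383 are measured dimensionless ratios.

98.57 × 58 = 5717.06 → 5.7 × 10^3 kg (2 s.f., last digit at the 10^2 place).
9.9 × 2.383 = 23.5917 → 24 kg (2 s.f., last digit at the 10^0 place).
Difference: 5693.4683 kg; keep the coarser place, 10^2.
Result: 5.7 × 10^3 kg.

5.7 × 10^3 kg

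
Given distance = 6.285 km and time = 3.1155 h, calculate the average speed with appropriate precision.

average speed = 6.285 km ÷ 3.1155 h = 2.01733269138… km/h.
6.285 has 4 significant figures; 3.1155 has 5.
Division/multiplication keeps the fewest: 4 significant figures.
Rounded: 2.017 km/h.

2.017 km/h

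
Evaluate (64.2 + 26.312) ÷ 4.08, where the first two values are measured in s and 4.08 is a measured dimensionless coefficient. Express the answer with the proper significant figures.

22.2 s

64.2 s + 26.312 s = 90.512 s; the sum is limited to 1 decimal place (3 s.f.).
Carrying full precision, 90.512 ÷ 4.08 = 22.1843137255… s; 4.08 has 3 s.f., so the result keeps min(3, 3) = 3 s.f.
Rounded to 3 significant figures: 22.2 s.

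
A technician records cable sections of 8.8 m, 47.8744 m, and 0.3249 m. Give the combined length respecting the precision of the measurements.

57.0 m

8.8 m + 47.8744 m + 0.3249 m = 56.9993 m.
Addition/subtraction keeps the fewest decimal places: 8.8 → 1 decimal place, 47.8744 → 4 decimal places, 0.3249 → 4 decimal places; limit is 1.
Rounded to 1 decimal place: 57.0 m.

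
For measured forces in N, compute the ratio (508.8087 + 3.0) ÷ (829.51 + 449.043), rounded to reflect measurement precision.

0.4003

508.8087 + 3.0 = 511.8087, limited to 1 d.p. → 4 s.f.; 829.51 + 449.043 = 1278.553, limited to 2 d.p. → 6 s.f.
Carrying full precision, 511.8087 ÷ 1278.553 = 0.400303076994…; keep min(4, 6) = 4 s.f.
Rounded to 4 significant figures: 0.4003.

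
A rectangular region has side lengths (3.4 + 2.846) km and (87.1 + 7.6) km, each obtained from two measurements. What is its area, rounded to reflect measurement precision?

3.4 + 2.846 = 6.246, limited to 1 d.p. → 2 s.f.; 87.1 + 7.6 = 94.7, limited to 1 d.p. → 3 s.f.
Carrying full precision, 6.246 × 94.7 = 591.4962; keep min(2, 3) = 2 s.f.
Rounded to 2 significant figures: 5.9 × 10^2 km².

5.9 × 10^2 km²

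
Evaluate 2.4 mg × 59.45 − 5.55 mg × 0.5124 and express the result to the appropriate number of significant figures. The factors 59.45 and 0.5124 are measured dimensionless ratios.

2.4 × 59.45 = 142.68 → 1.4 × 10² mg (2 s.f., last digit at the 10^1 place).
5.55 × 0.5124 = 2.84382 → 2.84 mg (3 s.f., last digit at the 10^-2 place).
Difference: 139.83618 mg; keep the coarser place, 10^1.
Result: 1.4 × 10² mg.

1.4 × 10² mg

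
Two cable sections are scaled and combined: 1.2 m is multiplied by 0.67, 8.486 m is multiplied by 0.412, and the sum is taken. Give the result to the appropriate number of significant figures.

1.2 × 0.67 = 0.804 → 0.80 m (2 s.f., last digit at the 10^-2 place).
8.486 × 0.412 = 3.496232 → 3.50 m (3 s.f., last digit at the 10^-2 place).
Sum: 4.300232 m; keep the coarser place, 10^-2.
Result: 4.30 m.

4.30 m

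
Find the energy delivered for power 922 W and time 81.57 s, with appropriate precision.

7.52 × 10⁴ J

energy delivered = 922 W × 81.57 s = 75207.54 J.
922 has 3 significant figures; 81.57 has 4.
Division/multiplication keeps the fewest: 3 significant figures.
Rounded: 7.52 × 10⁴ J.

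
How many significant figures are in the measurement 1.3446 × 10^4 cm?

1.3446 × 10^4: in scientific notation every digit of the coefficient is significant.

5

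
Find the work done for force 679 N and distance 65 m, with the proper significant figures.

4.4 × 10^4 J

work done = 679 N × 65 m = 44135 J.
679 has 3 significant figures; 65 has 2.
Division/multiplication keeps the fewest: 2 significant figures.
Rounded: 4.4 × 10^4 J.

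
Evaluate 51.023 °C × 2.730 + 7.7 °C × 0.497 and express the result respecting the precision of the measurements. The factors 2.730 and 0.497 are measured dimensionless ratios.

51.023 × 2.730 = 139.29279 → 139.3 °C (4 s.f., last digit at the 10^-1 place).
7.7 × 0.497 = 3.8269 → 3.8 °C (2 s.f., last digit at the 10^-1 place).
Sum: 143.11969 °C; keep the coarser place, 10^-1.
Result: 1.431 × 10^2 °C.

1.431 × 10^2 °C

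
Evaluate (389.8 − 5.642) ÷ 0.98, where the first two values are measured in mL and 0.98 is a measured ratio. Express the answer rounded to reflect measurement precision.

389.8 mL − 5.642 mL = 384.158 mL; the difference is limited to 1 decimal place (4 s.f.).
Carrying full precision, 384.158 ÷ 0.98 = 391.997959184… mL; 0.98 has 2 s.f., so the result keeps min(4, 2) = 2 s.f.
Rounded to 2 significant figures: 3.9 × 10² mL.

3.9 × 10² mL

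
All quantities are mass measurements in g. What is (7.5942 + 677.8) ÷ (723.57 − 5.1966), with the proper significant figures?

7.5942 + 677.8 = 685.3942, limited to 1 d.p. → 4 s.f.; 723.57 − 5.1966 = 718.3734, limited to 2 d.p. → 5 s.f.
Carrying full precision, 685.3942 ÷ 718.3734 = 0.954091841374…; keep min(4, 5) = 4 s.f.
Rounded to 4 significant figures: 0.9541.

0.9541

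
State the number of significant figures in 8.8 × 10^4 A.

2

8.8 × 10^4: in scientific notation every digit of the coefficient is significant.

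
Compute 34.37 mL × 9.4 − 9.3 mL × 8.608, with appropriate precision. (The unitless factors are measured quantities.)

2.4 × 10^2 mL

34.37 × 9.4 = 323.078 → 3.2 × 10^2 mL (2 s.f., last digit at the 10^1 place).
9.3 × 8.608 = 80.0544 → 80. mL (2 s.f., last digit at the 10^0 place).
Difference: 243.0236 mL; keep the coarser place, 10^1.
Result: 2.4 × 10^2 mL.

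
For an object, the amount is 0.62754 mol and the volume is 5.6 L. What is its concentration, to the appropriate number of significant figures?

0.11 mol/L

concentration = 0.62754 mol ÷ 5.6 L = 0.112060714286… mol/L.
0.62754 has 5 significant figures; 5.6 has 2.
Division/multiplication keeps the fewest: 2 significant figures.
Rounded: 0.11 mol/L.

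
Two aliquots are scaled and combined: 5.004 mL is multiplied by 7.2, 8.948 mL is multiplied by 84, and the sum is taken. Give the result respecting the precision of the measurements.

7.9 × 10^2 mL

5.004 × 7.2 = 36.0288 → 36 mL (2 s.f., last digit at the 10^0 place).
8.948 × 84 = 751.632 → 7.5 × 10^2 mL (2 s.f., last digit at the 10^1 place).
Sum: 787.6608 mL; keep the coarser place, 10^1.
Result: 7.9 × 10^2 mL.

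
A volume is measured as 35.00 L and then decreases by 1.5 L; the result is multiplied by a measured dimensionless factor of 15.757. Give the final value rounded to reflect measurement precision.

528 L

35.00 L − 1.5 L = 33.50 L; the difference is limited to 1 decimal place (3 s.f.).
Carrying full precision, 33.50 × 15.757 = 527.8595 L; 15.757 has 5 s.f., so the result keeps min(3, 5) = 3 s.f.
Rounded to 3 significant figures: 528 L.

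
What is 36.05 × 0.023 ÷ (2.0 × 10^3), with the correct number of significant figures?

36.05 × 0.023 ÷ (2.0 × 10^3) = 0.000414575
Multiplication/division keeps the fewest significant figures: 36.05 → 4 s.f., 0.023 → 2 s.f., 2.0 × 10^3 → 2 s.f.; limit is 2.
Rounded to 2 significant figures: 4.1 × 10^-4.

4.1 × 10^-4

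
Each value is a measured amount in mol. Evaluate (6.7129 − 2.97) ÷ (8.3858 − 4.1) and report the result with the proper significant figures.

0.87

6.7129 − 2.97 = 3.7429, limited to 2 d.p. → 3 s.f.; 8.3858 − 4.1 = 4.2858, limited to 1 d.p. → 2 s.f.
Carrying full precision, 3.7429 ÷ 4.2858 = 0.873325866816…; keep min(3, 2) = 2 s.f.
Rounded to 2 significant figures: 0.87.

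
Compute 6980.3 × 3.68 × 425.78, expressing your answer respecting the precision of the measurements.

1.09 × 10⁷

6980.3 × 3.68 × 425.78 = 10937225.4531…
Multiplication/division keeps the fewest significant figures: 6980.3 → 5 s.f., 3.68 → 3 s.f., 425.78 → 5 s.f.; limit is 3.
Rounded to 3 significant figures: 1.09 × 10⁷.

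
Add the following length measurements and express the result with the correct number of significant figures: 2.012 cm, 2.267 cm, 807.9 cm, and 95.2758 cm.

2.012 cm + 2.267 cm + 807.9 cm + 95.2758 cm = 907.4548 cm.
Addition/subtraction keeps the fewest decimal places: 2.012 → 3 decimal places, 2.267 → 3 decimal places, 807.9 → 1 decimal place, 95.2758 → 4 decimal places; limit is 1.
Rounded to 1 decimal place: 907.5 cm.

907.5 cm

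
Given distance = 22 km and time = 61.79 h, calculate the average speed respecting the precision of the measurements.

average speed = 22 km ÷ 61.79 h = 0.356044667422… km/h.
22 has 2 significant figures; 61.79 has 4.
Division/multiplication keeps the fewest: 2 significant figures.
Rounded: 0.36 km/h.

0.36 km/h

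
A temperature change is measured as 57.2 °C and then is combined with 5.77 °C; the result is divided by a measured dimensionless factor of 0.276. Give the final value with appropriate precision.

57.2 °C + 5.77 °C = 62.97 °C; the sum is limited to 1 decimal place (3 s.f.).
Carrying full precision, 62.97 ÷ 0.276 = 228.152173913… °C; 0.276 has 3 s.f., so the result keeps min(3, 3) = 3 s.f.
Rounded to 3 significant figures: 228 °C.

228 °C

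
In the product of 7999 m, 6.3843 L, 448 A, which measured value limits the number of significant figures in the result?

448 A

7999 m → 4 s.f.; 6.3843 L → 5 s.f.; 448 A → 3 s.f.
The fewest is 3 significant figures, from 448 A.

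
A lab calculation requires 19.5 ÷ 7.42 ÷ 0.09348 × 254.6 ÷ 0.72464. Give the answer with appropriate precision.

9.88 × 10^3

19.5 ÷ 7.42 ÷ 0.09348 × 254.6 ÷ 0.72464 = 9877.52410818…
Multiplication/division keeps the fewest significant figures: 19.5 → 3 s.f., 7.42 → 3 s.f., 0.09348 → 4 s.f., 254.6 → 4 s.f., 0.72464 → 5 s.f.; limit is 3.
Rounded to 3 significant figures: 9.88 × 10^3.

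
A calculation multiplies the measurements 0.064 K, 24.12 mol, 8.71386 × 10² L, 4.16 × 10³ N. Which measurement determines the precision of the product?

0.064 K → 2 s.f.; 24.12 mol → 4 s.f.; 8.71386 × 10² L → 6 s.f.; 4.16 × 10³ N → 3 s.f.
The fewest is 2 significant figures, from 0.064 K.

0.064 K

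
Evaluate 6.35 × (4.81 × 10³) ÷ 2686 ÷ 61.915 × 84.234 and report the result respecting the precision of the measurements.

6.35 × (4.81 × 10³) ÷ 2686 ÷ 61.915 × 84.234 = 15.4704996564…
Multiplication/division keeps the fewest significant figures: 6.35 → 3 s.f., 4.81 × 10³ → 3 s.f., 2686 → 4 s.f., 61.915 → 5 s.f., 84.234 → 5 s.f.; limit is 3.
Rounded to 3 significant figures: 15.5.

15.5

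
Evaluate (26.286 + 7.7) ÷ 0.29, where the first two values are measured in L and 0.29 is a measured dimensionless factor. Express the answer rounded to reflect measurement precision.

26.286 L + 7.7 L = 33.986 L; the sum is limited to 1 decimal place (3 s.f.).
Carrying full precision, 33.986 ÷ 0.29 = 117.193103448… L; 0.29 has 2 s.f., so the result keeps min(3, 2) = 2 s.f.
Rounded to 2 significant figures: 1.2 × 10^2 L.

1.2 × 10^2 L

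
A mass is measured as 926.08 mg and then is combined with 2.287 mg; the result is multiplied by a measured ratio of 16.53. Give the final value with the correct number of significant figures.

926.08 mg + 2.287 mg = 928.367 mg; the sum is limited to 2 decimal places (5 s.f.).
Carrying full precision, 928.367 × 16.53 = 15345.90651 mg; 16.53 has 4 s.f., so the result keeps min(5, 4) = 4 s.f.
Rounded to 4 significant figures: 1.535 × 10⁴ mg.

1.535 × 10⁴ mg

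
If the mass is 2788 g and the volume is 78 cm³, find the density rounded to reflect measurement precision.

36 g/cm³

density = 2788 g ÷ 78 cm³ = 35.7435897436… g/cm³.
2788 has 4 significant figures; 78 has 2.
Division/multiplication keeps the fewest: 2 significant figures.
Rounded: 36 g/cm³.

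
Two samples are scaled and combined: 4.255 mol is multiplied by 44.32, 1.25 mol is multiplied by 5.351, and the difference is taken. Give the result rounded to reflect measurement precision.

181.9 mol

4.255 × 44.32 = 188.5816 → 188.6 mol (4 s.f., last digit at the 10^-1 place).
1.25 × 5.351 = 6.68875 → 6.69 mol (3 s.f., last digit at the 10^-2 place).
Difference: 181.89285 mol; keep the coarser place, 10^-1.
Result: 181.9 mol.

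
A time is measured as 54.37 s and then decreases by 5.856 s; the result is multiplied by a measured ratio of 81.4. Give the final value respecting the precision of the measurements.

3.95 × 10^3 s

54.37 s − 5.856 s = 48.514 s; the difference is limited to 2 decimal places (4 s.f.).
Carrying full precision, 48.514 × 81.4 = 3949.0396 s; 81.4 has 3 s.f., so the result keeps min(4, 3) = 3 s.f.
Rounded to 3 significant figures: 3.95 × 10^3 s.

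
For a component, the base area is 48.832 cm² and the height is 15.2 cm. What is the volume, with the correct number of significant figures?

volume = 48.832 cm² × 15.2 cm = 742.2464 cm³.
48.832 has 5 significant figures; 15.2 has 3.
Division/multiplication keeps the fewest: 3 significant figures.
Rounded: 742 cm³.

742 cm³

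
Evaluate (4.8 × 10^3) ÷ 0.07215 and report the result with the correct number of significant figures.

(4.8 × 10^3) ÷ 0.07215 = 66528.0665281…
Multiplication/division keeps the fewest significant figures: 4.8 × 10^3 → 2 s.f., 0.07215 → 4 s.f.; limit is 2.
Rounded to 2 significant figures: 6.7 × 10^4.

6.7 × 10^4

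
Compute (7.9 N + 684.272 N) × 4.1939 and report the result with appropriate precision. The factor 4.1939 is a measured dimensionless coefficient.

7.9 N + 684.272 N = 692.172 N; the sum is limited to 1 decimal place (4 s.f.).
Carrying full precision, 692.172 × 4.1939 = 2902.9001508 N; 4.1939 has 5 s.f., so the result keeps min(4, 5) = 4 s.f.
Rounded to 4 significant figures: 2.903 × 10^3 N.

2.903 × 10^3 N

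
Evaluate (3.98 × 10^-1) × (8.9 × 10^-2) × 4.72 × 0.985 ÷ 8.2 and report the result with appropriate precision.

0.020

(3.98 × 10^-1) × (8.9 × 10^-2) × 4.72 × 0.985 ÷ 8.2 = 0.0200834100488…
Multiplication/division keeps the fewest significant figures: 3.98 × 10^-1 → 3 s.f., 8.9 × 10^-2 → 2 s.f., 4.72 → 3 s.f., 0.985 → 3 s.f., 8.2 → 2 s.f.; limit is 2.
Rounded to 2 significant figures: 0.020.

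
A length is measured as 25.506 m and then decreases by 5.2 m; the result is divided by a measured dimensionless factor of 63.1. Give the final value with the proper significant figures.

0.322 m

25.506 m − 5.2 m = 20.306 m; the difference is limited to 1 decimal place (3 s.f.).
Carrying full precision, 20.306 ÷ 63.1 = 0.321806656101… m; 63.1 has 3 s.f., so the result keeps min(3, 3) = 3 s.f.
Rounded to 3 significant figures: 0.322 m.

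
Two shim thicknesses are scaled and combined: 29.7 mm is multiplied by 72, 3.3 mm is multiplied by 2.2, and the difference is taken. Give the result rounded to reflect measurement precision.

29.7 × 72 = 2138.4 → 2.1 × 10³ mm (2 s.f., last digit at the 10^2 place).
3.3 × 2.2 = 7.26 → 7.3 mm (2 s.f., last digit at the 10^-1 place).
Difference: 2131.14 mm; keep the coarser place, 10^2.
Result: 2.1 × 10³ mm.

2.1 × 10³ mm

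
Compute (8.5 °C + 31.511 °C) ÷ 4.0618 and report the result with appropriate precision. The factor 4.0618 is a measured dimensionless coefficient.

8.5 °C + 31.511 °C = 40.011 °C; the sum is limited to 1 decimal place (3 s.f.).
Carrying full precision, 40.011 ÷ 4.0618 = 9.85055886553… °C; 4.0618 has 5 s.f., so the result keeps min(3, 5) = 3 s.f.
Rounded to 3 significant figures: 9.85 °C.

9.85 °C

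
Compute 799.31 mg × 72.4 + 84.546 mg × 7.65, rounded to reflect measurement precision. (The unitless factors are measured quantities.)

799.31 × 72.4 = 57870.044 → 5.79 × 10^4 mg (3 s.f., last digit at the 10^2 place).
84.546 × 7.65 = 646.7769 → 647 mg (3 s.f., last digit at the 10^0 place).
Sum: 58516.8209 mg; keep the coarser place, 10^2.
Result: 5.85 × 10^4 mg.

5.85 × 10^4 mg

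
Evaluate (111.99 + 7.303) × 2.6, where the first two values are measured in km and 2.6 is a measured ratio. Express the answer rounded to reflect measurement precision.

3.1 × 10^2 km

111.99 km + 7.303 km = 119.293 km; the sum is limited to 2 decimal places (5 s.f.).
Carrying full precision, 119.293 × 2.6 = 310.1618 km; 2.6 has 2 s.f., so the result keeps min(5, 2) = 2 s.f.
Rounded to 2 significant figures: 3.1 × 10^2 km.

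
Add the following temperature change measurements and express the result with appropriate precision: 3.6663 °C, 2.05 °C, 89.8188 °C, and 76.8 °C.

3.6663 °C + 2.05 °C + 89.8188 °C + 76.8 °C = 172.3351 °C.
Addition/subtraction keeps the fewest decimal places: 3.6663 → 4 decimal places, 2.05 → 2 decimal places, 89.8188 → 4 decimal places, 76.8 → 1 decimal place; limit is 1.
Rounded to 1 decimal place: 172.3 °C.

172.3 °C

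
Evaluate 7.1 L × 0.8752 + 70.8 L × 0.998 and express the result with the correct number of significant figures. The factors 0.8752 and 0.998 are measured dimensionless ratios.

7.1 × 0.8752 = 6.21392 → 6.2 L (2 s.f., last digit at the 10^-1 place).
70.8 × 0.998 = 70.6584 → 70.7 L (3 s.f., last digit at the 10^-1 place).
Sum: 76.87232 L; keep the coarser place, 10^-1.
Result: 76.9 L.

76.9 L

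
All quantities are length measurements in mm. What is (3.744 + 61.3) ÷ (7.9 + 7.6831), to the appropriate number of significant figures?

3.744 + 61.3 = 65.044, limited to 1 d.p. → 3 s.f.; 7.9 + 7.6831 = 15.5831, limited to 1 d.p. → 3 s.f.
Carrying full precision, 65.044 ÷ 15.5831 = 4.17400902259…; keep min(3, 3) = 3 s.f.
Rounded to 3 significant figures: 4.17.

4.17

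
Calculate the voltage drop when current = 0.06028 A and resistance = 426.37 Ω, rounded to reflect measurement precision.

voltage drop = 0.06028 A × 426.37 Ω = 25.7015836 V.
0.06028 has 4 significant figures; 426.37 has 5.
Division/multiplication keeps the fewest: 4 significant figures.
Rounded: 25.70 V.

25.70 V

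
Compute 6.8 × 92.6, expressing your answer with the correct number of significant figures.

6.3 × 10²

6.8 × 92.6 = 629.68
Multiplication/division keeps the fewest significant figures: 6.8 → 2 s.f., 92.6 → 3 s.f.; limit is 2.
Rounded to 2 significant figures: 6.3 × 10².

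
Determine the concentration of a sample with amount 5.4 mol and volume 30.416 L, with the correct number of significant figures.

concentration = 5.4 mol ÷ 30.416 L = 0.177538137822… mol/L.
5.4 has 2 significant figures; 30.416 has 5.
Division/multiplication keeps the fewest: 2 significant figures.
Rounded: 0.18 mol/L.

0.18 mol/L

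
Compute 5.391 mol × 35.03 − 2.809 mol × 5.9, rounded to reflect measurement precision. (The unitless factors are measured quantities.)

5.391 × 35.03 = 188.84673 → 188.8 mol (4 s.f., last digit at the 10^-1 place).
2.809 × 5.9 = 16.5731 → 17 mol (2 s.f., last digit at the 10^0 place).
Difference: 172.27363 mol; keep the coarser place, 10^0.
Result: 172 mol.

172 mol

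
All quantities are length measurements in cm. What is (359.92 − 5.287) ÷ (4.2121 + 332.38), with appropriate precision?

359.92 − 5.287 = 354.633, limited to 2 d.p. → 5 s.f.; 4.2121 + 332.38 = 336.5921, limited to 2 d.p. → 5 s.f.
Carrying full precision, 354.633 ÷ 336.5921 = 1.053598703…; keep min(5, 5) = 5 s.f.
Rounded to 5 significant figures: 1.0536.

1.0536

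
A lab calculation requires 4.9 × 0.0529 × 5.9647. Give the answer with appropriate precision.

4.9 × 0.0529 × 5.9647 = 1.546109887
Multiplication/division keeps the fewest significant figures: 4.9 → 2 s.f., 0.0529 → 3 s.f., 5.9647 → 5 s.f.; limit is 2.
Rounded to 2 significant figures: 1.5.

1.5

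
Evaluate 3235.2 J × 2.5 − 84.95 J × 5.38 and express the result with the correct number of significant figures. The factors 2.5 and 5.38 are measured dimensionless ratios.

7.6 × 10^3 J

3235.2 × 2.5 = 8088 → 8.1 × 10^3 J (2 s.f., last digit at the 10^2 place).
84.95 × 5.38 = 457.031 → 457 J (3 s.f., last digit at the 10^0 place).
Difference: 7630.969 J; keep the coarser place, 10^2.
Result: 7.6 × 10^3 J.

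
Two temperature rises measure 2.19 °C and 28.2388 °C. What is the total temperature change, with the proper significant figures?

2.19 °C + 28.2388 °C = 30.4288 °C.
Addition/subtraction keeps the fewest decimal places: 2.19 → 2 decimal places, 28.2388 → 4 decimal places; limit is 2.
Rounded to 2 decimal places: 30.43 °C.

30.43 °C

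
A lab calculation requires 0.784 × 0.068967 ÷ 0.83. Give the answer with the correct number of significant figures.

0.784 × 0.068967 ÷ 0.83 = 0.0651447325301…
Multiplication/division keeps the fewest significant figures: 0.784 → 3 s.f., 0.068967 → 5 s.f., 0.83 → 2 s.f.; limit is 2.
Rounded to 2 significant figures: 0.065.

0.065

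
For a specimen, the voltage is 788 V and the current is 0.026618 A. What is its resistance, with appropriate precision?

2.96 × 10^4 Ω

resistance = 788 V ÷ 0.026618 A = 29604.0273499… Ω.
788 has 3 significant figures; 0.026618 has 5.
Division/multiplication keeps the fewest: 3 significant figures.
Rounded: 2.96 × 10^4 Ω.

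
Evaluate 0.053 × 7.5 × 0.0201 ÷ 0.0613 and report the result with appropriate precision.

0.053 × 7.5 × 0.0201 ÷ 0.0613 = 0.130338499184…
Multiplication/division keeps the fewest significant figures: 0.053 → 2 s.f., 7.5 → 2 s.f., 0.0201 → 3 s.f., 0.0613 → 3 s.f.; limit is 2.
Rounded to 2 significant figures: 0.13.

0.13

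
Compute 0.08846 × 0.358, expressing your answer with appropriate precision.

0.0317

0.08846 × 0.358 = 0.03166868
Multiplication/division keeps the fewest significant figures: 0.08846 → 4 s.f., 0.358 → 3 s.f.; limit is 3.
Rounded to 3 significant figures: 0.0317.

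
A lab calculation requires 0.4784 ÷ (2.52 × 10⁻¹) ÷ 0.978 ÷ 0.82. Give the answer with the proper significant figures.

0.4784 ÷ (2.52 × 10⁻¹) ÷ 0.978 ÷ 0.82 = 2.36721619334…
Multiplication/division keeps the fewest significant figures: 0.4784 → 4 s.f., 2.52 × 10⁻¹ → 3 s.f., 0.978 → 3 s.f., 0.82 → 2 s.f.; limit is 2.
Rounded to 2 significant figures: 2.4.

2.4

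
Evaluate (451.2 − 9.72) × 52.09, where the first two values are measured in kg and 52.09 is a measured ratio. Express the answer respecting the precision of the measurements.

451.2 kg − 9.72 kg = 441.48 kg; the difference is limited to 1 decimal place (4 s.f.).
Carrying full precision, 441.48 × 52.09 = 22996.6932 kg; 52.09 has 4 s.f., so the result keeps min(4, 4) = 4 s.f.
Rounded to 4 significant figures: 2.300 × 10⁴ kg.

2.300 × 10⁴ kg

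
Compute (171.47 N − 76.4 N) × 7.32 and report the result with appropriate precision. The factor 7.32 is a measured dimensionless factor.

6.96 × 10² N

171.47 N − 76.4 N = 95.07 N; the difference is limited to 1 decimal place (3 s.f.).
Carrying full precision, 95.07 × 7.32 = 695.9124 N; 7.32 has 3 s.f., so the result keeps min(3, 3) = 3 s.f.
Rounded to 3 significant figures: 6.96 × 10² N.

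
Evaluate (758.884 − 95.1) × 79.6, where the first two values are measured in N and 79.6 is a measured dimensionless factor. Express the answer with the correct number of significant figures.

5.28 × 10^4 N

758.884 N − 95.1 N = 663.784 N; the difference is limited to 1 decimal place (4 s.f.).
Carrying full precision, 663.784 × 79.6 = 52837.2064 N; 79.6 has 3 s.f., so the result keeps min(4, 3) = 3 s.f.
Rounded to 3 significant figures: 5.28 × 10^4 N.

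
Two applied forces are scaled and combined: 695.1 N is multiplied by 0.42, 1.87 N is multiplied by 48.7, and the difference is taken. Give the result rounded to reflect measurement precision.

2.0 × 10² N

695.1 × 0.42 = 291.942 → 2.9 × 10² N (2 s.f., last digit at the 10^1 place).
1.87 × 48.7 = 91.069 → 91.1 N (3 s.f., last digit at the 10^-1 place).
Difference: 200.873 N; keep the coarser place, 10^1.
Result: 2.0 × 10² N.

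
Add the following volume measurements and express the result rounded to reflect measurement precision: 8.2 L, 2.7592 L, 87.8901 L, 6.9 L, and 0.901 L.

8.2 L + 2.7592 L + 87.8901 L + 6.9 L + 0.901 L = 106.6503 L.
Addition/subtraction keeps the fewest decimal places: 8.2 → 1 decimal place, 2.7592 → 4 decimal places, 87.8901 → 4 decimal places, 6.9 → 1 decimal place, 0.901 → 3 decimal places; limit is 1.
Rounded to 1 decimal place: 106.7 L.

106.7 L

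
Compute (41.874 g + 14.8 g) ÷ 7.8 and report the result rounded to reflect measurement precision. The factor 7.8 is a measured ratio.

7.3 g

41.874 g + 14.8 g = 56.674 g; the sum is limited to 1 decimal place (3 s.f.).
Carrying full precision, 56.674 ÷ 7.8 = 7.2658974359… g; 7.8 has 2 s.f., so the result keeps min(3, 2) = 2 s.f.
Rounded to 2 significant figures: 7.3 g.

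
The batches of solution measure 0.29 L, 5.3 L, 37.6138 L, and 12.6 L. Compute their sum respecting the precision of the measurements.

55.8 L

0.29 L + 5.3 L + 37.6138 L + 12.6 L = 55.8038 L.
Addition/subtraction keeps the fewest decimal places: 0.29 → 2 decimal places, 5.3 → 1 decimal place, 37.6138 → 4 decimal places, 12.6 → 1 decimal place; limit is 1.
Rounded to 1 decimal place: 55.8 L.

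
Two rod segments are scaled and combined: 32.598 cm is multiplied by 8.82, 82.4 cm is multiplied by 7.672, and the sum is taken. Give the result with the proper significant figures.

920. cm

32.598 × 8.82 = 287.51436 → 288 cm (3 s.f., last digit at the 10^0 place).
82.4 × 7.672 = 632.1728 → 632 cm (3 s.f., last digit at the 10^0 place).
Sum: 919.68716 cm; keep the coarser place, 10^0.
Result: 920. cm.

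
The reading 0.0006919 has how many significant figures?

4

0.0006919: leading zeros are not significant.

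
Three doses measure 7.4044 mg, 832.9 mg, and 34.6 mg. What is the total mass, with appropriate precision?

7.4044 mg + 832.9 mg + 34.6 mg = 874.9044 mg.
Addition/subtraction keeps the fewest decimal places: 7.4044 → 4 decimal places, 832.9 → 1 decimal place, 34.6 → 1 decimal place; limit is 1.
Rounded to 1 decimal place: 8.749 × 10² mg.

8.749 × 10² mg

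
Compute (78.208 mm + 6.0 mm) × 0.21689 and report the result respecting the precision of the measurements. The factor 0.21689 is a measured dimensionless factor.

78.208 mm + 6.0 mm = 84.208 mm; the sum is limited to 1 decimal place (3 s.f.).
Carrying full precision, 84.208 × 0.21689 = 18.26387312 mm; 0.21689 has 5 s.f., so the result keeps min(3, 5) = 3 s.f.
Rounded to 3 significant figures: 18.3 mm.

18.3 mm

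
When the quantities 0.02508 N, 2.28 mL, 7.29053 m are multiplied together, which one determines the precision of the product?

0.02508 N → 4 s.f.; 2.28 mL → 3 s.f.; 7.29053 m → 6 s.f.
The fewest is 3 significant figures, from 2.28 mL.

2.28 mL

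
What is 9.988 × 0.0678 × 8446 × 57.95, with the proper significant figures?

9.988 × 0.0678 × 8446 × 57.95 = 331445.971578…
Multiplication/division keeps the fewest significant figures: 9.988 → 4 s.f., 0.0678 → 3 s.f., 8446 → 4 s.f., 57.95 → 4 s.f.; limit is 3.
Rounded to 3 significant figures: 3.31 × 10⁵.

3.31 × 10⁵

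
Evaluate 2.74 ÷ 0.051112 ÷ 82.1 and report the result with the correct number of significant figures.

2.74 ÷ 0.051112 ÷ 82.1 = 0.652956922573…
Multiplication/division keeps the fewest significant figures: 2.74 → 3 s.f., 0.051112 → 5 s.f., 82.1 → 3 s.f.; limit is 3.
Rounded to 3 significant figures: 0.653.

0.653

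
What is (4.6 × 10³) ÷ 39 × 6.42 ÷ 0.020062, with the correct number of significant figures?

3.8 × 10⁴

(4.6 × 10³) ÷ 39 × 6.42 ÷ 0.020062 = 37744.5304172…
Multiplication/division keeps the fewest significant figures: 4.6 × 10³ → 2 s.f., 39 → 2 s.f., 6.42 → 3 s.f., 0.020062 → 5 s.f.; limit is 2.
Rounded to 2 significant figures: 3.8 × 10⁴.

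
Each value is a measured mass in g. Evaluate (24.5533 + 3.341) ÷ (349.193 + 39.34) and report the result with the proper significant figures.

0.071794

24.5533 + 3.341 = 27.8943, limited to 3 d.p. → 5 s.f.; 349.193 + 39.34 = 388.533, limited to 2 d.p. → 5 s.f.
Carrying full precision, 27.8943 ÷ 388.533 = 0.0717939016763…; keep min(5, 5) = 5 s.f.
Rounded to 5 significant figures: 0.071794.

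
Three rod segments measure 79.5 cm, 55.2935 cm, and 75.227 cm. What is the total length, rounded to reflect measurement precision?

79.5 cm + 55.2935 cm + 75.227 cm = 210.0205 cm.
Addition/subtraction keeps the fewest decimal places: 79.5 → 1 decimal place, 55.2935 → 4 decimal places, 75.227 → 3 decimal places; limit is 1.
Rounded to 1 decimal place: 210.0 cm.

210.0 cm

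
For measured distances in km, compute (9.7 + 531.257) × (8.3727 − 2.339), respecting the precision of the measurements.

3264 km²

9.7 + 531.257 = 540.957, limited to 1 d.p. → 4 s.f.; 8.3727 − 2.339 = 6.0337, limited to 3 d.p. → 4 s.f.
Carrying full precision, 540.957 × 6.0337 = 3263.9722509; keep min(4, 4) = 4 s.f.
Rounded to 4 significant figures: 3264 km².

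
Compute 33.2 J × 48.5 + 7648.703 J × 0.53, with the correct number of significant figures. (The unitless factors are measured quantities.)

5.7 × 10³ J

33.2 × 48.5 = 1610.2 → 1.61 × 10³ J (3 s.f., last digit at the 10^1 place).
7648.703 × 0.53 = 4053.81259 → 4.1 × 10³ J (2 s.f., last digit at the 10^2 place).
Sum: 5664.01259 J; keep the coarser place, 10^2.
Result: 5.7 × 10³ J.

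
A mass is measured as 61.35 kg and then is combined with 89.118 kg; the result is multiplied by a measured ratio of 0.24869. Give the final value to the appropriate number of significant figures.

61.35 kg + 89.118 kg = 150.468 kg; the sum is limited to 2 decimal places (5 s.f.).
Carrying full precision, 150.468 × 0.24869 = 37.41988692 kg; 0.24869 has 5 s.f., so the result keeps min(5, 5) = 5 s.f.
Rounded to 5 significant figures: 37.420 kg.

37.420 kg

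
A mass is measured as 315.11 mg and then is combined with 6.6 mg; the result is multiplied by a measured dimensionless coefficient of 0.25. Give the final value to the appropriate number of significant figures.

80. mg

315.11 mg + 6.6 mg = 321.71 mg; the sum is limited to 1 decimal place (4 s.f.).
Carrying full precision, 321.71 × 0.25 = 80.4275 mg; 0.25 has 2 s.f., so the result keeps min(4, 2) = 2 s.f.
Rounded to 2 significant figures: 80. mg.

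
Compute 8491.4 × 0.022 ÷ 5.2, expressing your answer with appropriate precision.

8491.4 × 0.022 ÷ 5.2 = 35.9251538462…
Multiplication/division keeps the fewest significant figures: 8491.4 → 5 s.f., 0.022 → 2 s.f., 5.2 → 2 s.f.; limit is 2.
Rounded to 2 significant figures: 36.

36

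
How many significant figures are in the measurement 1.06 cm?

3

1.06: zeros between nonzero digits are significant.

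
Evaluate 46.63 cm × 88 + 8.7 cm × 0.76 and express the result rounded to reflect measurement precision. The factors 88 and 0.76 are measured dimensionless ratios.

4.1 × 10³ cm

46.63 × 88 = 4103.44 → 4.1 × 10³ cm (2 s.f., last digit at the 10^2 place).
8.7 × 0.76 = 6.612 → 6.6 cm (2 s.f., last digit at the 10^-1 place).
Sum: 4110.052 cm; keep the coarser place, 10^2.
Result: 4.1 × 10³ cm.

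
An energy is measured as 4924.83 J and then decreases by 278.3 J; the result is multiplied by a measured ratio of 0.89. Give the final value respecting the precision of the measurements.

4924.83 J − 278.3 J = 4646.53 J; the difference is limited to 1 decimal place (5 s.f.).
Carrying full precision, 4646.53 × 0.89 = 4135.4117 J; 0.89 has 2 s.f., so the result keeps min(5, 2) = 2 s.f.
Rounded to 2 significant figures: 4.1 × 10^3 J.

4.1 × 10^3 J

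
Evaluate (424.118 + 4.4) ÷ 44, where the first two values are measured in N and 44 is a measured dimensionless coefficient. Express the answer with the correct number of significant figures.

9.7 N

424.118 N + 4.4 N = 428.518 N; the sum is limited to 1 decimal place (4 s.f.).
Carrying full precision, 428.518 ÷ 44 = 9.73904545455… N; 44 has 2 s.f., so the result keeps min(4, 2) = 2 s.f.
Rounded to 2 significant figures: 9.7 N.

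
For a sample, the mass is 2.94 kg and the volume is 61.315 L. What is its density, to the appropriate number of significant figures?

0.0479 kg/L

density = 2.94 kg ÷ 61.315 L = 0.0479491152247… kg/L.
2.94 has 3 significant figures; 61.315 has 5.
Division/multiplication keeps the fewest: 3 significant figures.
Rounded: 0.0479 kg/L.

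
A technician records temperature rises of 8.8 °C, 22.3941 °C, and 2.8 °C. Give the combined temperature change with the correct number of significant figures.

8.8 °C + 22.3941 °C + 2.8 °C = 33.9941 °C.
Addition/subtraction keeps the fewest decimal places: 8.8 → 1 decimal place, 22.3941 → 4 decimal places, 2.8 → 1 decimal place; limit is 1.
Rounded to 1 decimal place: 34.0 °C.

34.0 °C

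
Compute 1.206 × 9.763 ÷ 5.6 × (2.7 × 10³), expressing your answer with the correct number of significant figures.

1.206 × 9.763 ÷ 5.6 × (2.7 × 10³) = 5676.83582143…
Multiplication/division keeps the fewest significant figures: 1.206 → 4 s.f., 9.763 → 4 s.f., 5.6 → 2 s.f., 2.7 × 10³ → 2 s.f.; limit is 2.
Rounded to 2 significant figures: 5.7 × 10³.

5.7 × 10³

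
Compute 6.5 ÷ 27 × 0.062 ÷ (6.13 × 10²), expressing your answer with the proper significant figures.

6.5 ÷ 27 × 0.062 ÷ (6.13 × 10²) = 0.0000243489819346…
Multiplication/division keeps the fewest significant figures: 6.5 → 2 s.f., 27 → 2 s.f., 0.062 → 2 s.f., 6.13 × 10² → 3 s.f.; limit is 2.
Rounded to 2 significant figures: 2.4 × 10⁻⁵.

2.4 × 10⁻⁵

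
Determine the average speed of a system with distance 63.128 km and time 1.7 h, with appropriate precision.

37 km/h

average speed = 63.128 km ÷ 1.7 h = 37.1341176471… km/h.
63.128 has 5 significant figures; 1.7 has 2.
Division/multiplication keeps the fewest: 2 significant figures.
Rounded: 37 km/h.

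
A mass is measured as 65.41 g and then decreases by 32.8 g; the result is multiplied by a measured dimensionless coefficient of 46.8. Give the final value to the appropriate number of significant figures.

1.53 × 10^3 g

65.41 g − 32.8 g = 32.61 g; the difference is limited to 1 decimal place (3 s.f.).
Carrying full precision, 32.61 × 46.8 = 1526.148 g; 46.8 has 3 s.f., so the result keeps min(3, 3) = 3 s.f.
Rounded to 3 significant figures: 1.53 × 10^3 g.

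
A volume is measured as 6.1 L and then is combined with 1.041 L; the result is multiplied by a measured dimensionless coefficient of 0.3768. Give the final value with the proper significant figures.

6.1 L + 1.041 L = 7.141 L; the sum is limited to 1 decimal place (2 s.f.).
Carrying full precision, 7.141 × 0.3768 = 2.6907288 L; 0.3768 has 4 s.f., so the result keeps min(2, 4) = 2 s.f.
Rounded to 2 significant figures: 2.7 L.

2.7 L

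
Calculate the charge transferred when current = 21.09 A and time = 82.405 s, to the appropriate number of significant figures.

1738 C

charge transferred = 21.09 A × 82.405 s = 1737.92145 C.
21.09 has 4 significant figures; 82.405 has 5.
Division/multiplication keeps the fewest: 4 significant figures.
Rounded: 1738 C.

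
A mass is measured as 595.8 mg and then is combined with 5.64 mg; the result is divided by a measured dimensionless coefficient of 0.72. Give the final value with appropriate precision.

8.4 × 10² mg

595.8 mg + 5.64 mg = 601.44 mg; the sum is limited to 1 decimal place (4 s.f.).
Carrying full precision, 601.44 ÷ 0.72 = 835.333333333… mg; 0.72 has 2 s.f., so the result keeps min(4, 2) = 2 s.f.
Rounded to 2 significant figures: 8.4 × 10² mg.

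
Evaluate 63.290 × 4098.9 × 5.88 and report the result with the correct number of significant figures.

63.290 × 4098.9 × 5.88 = 1525385.96028
Multiplication/division keeps the fewest significant figures: 63.290 → 5 s.f., 4098.9 → 5 s.f., 5.88 → 3 s.f.; limit is 3.
Rounded to 3 significant figures: 1.53 × 10^6.

1.53 × 10^6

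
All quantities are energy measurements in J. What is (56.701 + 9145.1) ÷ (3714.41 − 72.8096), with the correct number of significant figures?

2.5269

56.701 + 9145.1 = 9201.801, limited to 1 d.p. → 5 s.f.; 3714.41 − 72.8096 = 3641.6004, limited to 2 d.p. → 6 s.f.
Carrying full precision, 9201.801 ÷ 3641.6004 = 2.52685632394…; keep min(5, 6) = 5 s.f.
Rounded to 5 significant figures: 2.5269.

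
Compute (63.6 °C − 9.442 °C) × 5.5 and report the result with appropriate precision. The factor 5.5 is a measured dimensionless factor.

63.6 °C − 9.442 °C = 54.158 °C; the difference is limited to 1 decimal place (3 s.f.).
Carrying full precision, 54.158 × 5.5 = 297.869 °C; 5.5 has 2 s.f., so the result keeps min(3, 2) = 2 s.f.
Rounded to 2 significant figures: 3.0 × 10^2 °C.

3.0 × 10^2 °C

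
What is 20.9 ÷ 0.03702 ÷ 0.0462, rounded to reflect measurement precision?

1.22 × 10^4

20.9 ÷ 0.03702 ÷ 0.0462 = 12219.9068714…
Multiplication/division keeps the fewest significant figures: 20.9 → 3 s.f., 0.03702 → 4 s.f., 0.0462 → 3 s.f.; limit is 3.
Rounded to 3 significant figures: 1.22 × 10^4.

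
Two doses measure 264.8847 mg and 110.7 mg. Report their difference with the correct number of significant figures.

264.8847 mg − 110.7 mg = 154.1847 mg.
Addition/subtraction keeps the fewest decimal places: 264.8847 → 4 decimal places, 110.7 → 1 decimal place; limit is 1.
Rounded to 1 decimal place: 154.2 mg.

154.2 mg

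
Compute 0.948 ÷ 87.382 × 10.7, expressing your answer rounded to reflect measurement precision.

0.948 ÷ 87.382 × 10.7 = 0.116083403905…
Multiplication/division keeps the fewest significant figures: 0.948 → 3 s.f., 87.382 → 5 s.f., 10.7 → 3 s.f.; limit is 3.
Rounded to 3 significant figures: 0.116.

0.116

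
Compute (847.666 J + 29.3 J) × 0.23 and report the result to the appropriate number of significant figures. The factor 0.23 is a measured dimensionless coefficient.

2.0 × 10² J

847.666 J + 29.3 J = 876.966 J; the sum is limited to 1 decimal place (4 s.f.).
Carrying full precision, 876.966 × 0.23 = 201.70218 J; 0.23 has 2 s.f., so the result keeps min(4, 2) = 2 s.f.
Rounded to 2 significant figures: 2.0 × 10² J.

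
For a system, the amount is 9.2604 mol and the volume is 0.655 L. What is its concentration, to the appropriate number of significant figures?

14.1 mol/L

concentration = 9.2604 mol ÷ 0.655 L = 14.1380152672… mol/L.
9.2604 has 5 significant figures; 0.655 has 3.
Division/multiplication keeps the fewest: 3 significant figures.
Rounded: 14.1 mol/L.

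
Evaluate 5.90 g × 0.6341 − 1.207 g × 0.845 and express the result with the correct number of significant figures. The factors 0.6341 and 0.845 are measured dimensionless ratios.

5.90 × 0.6341 = 3.74119 → 3.74 g (3 s.f., last digit at the 10^-2 place).
1.207 × 0.845 = 1.019915 → 1.02 g (3 s.f., last digit at the 10^-2 place).
Difference: 2.721275 g; keep the coarser place, 10^-2.
Result: 2.72 g.

2.72 g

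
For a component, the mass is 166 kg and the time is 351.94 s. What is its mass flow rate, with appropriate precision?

mass flow rate = 166 kg ÷ 351.94 s = 0.471671307609… kg/s.
166 has 3 significant figures; 351.94 has 5.
Division/multiplication keeps the fewest: 3 significant figures.
Rounded: 0.472 kg/s.

0.472 kg/s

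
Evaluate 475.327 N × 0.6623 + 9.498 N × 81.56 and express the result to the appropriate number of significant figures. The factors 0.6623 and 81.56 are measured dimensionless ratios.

1089.5 N

475.327 × 0.6623 = 314.8090721 → 314.8 N (4 s.f., last digit at the 10^-1 place).
9.498 × 81.56 = 774.65688 → 7.747 × 10² N (4 s.f., last digit at the 10^-1 place).
Sum: 1089.4659521 N; keep the coarser place, 10^-1.
Result: 1089.5 N.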